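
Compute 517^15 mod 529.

Compute successive squares:
517^1 ≡ 517 (mod 529)
517^2 ≡ 517^2 = 267289 ≡ 144 (mod 529)
517^4 ≡ 144^2 = 20736 ≡ 105 (mod 529)
517^8 ≡ 105^2 = 11025 ≡ 445 (mod 529)
517^15 = 517^8 × 517^4 × 517^2 × 517^1 ≡ 445 × 105 × 144 × 517 (mod 529).
Accumulate the product:
445 × 105 = 46725 ≡ 173
173 × 144 = 24912 ≡ 49
49 × 517 = 25333 ≡ 470

470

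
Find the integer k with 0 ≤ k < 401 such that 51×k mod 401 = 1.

By the extended Euclidean algorithm:
401 = 7*51 + 44
51 = 1*44 + 7
44 = 6*7 + 2
7 = 3*2 + 1
2 = 2*1 + 0
gcd(51, 401) = 1, so the inverse exists.
Bézout: 1 = −22*401 + 173*51.
So 51⁻¹ ≡ 173 (mod 401).

173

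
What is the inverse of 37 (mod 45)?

28

45 = 1·37 + 8
37 = 4·8 + 5
8 = 1·5 + 3
5 = 1·3 + 2
3 = 1·2 + 1
2 = 2·1 + 0
gcd(37, 45) = 1, so the inverse exists.
Back-substitute for 1:
1 = 1·3 − 1·2
  = −1·5 + 2·3
  = 2·8 − 3·5
  = −3·37 + 14·8
  = 14·45 − 17·37
So 37⁻¹ ≡ −17 ≡ 28 (mod 45).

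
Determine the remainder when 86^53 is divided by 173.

Using repeated squaring:
86^1 ≡ 86 (mod 173)
86^2 ≡ 86^2 = 7396 ≡ 130 (mod 173)
86^4 ≡ 130^2 = 16900 ≡ 119 (mod 173)
86^8 ≡ 119^2 = 14161 ≡ 148 (mod 173)
86^16 ≡ 148^2 = 21904 ≡ 106 (mod 173)
86^32 ≡ 106^2 = 11236 ≡ 164 (mod 173)
86^53 = 86^32 × 86^16 × 86^4 × 86^1 ≡ 164 × 106 × 119 × 86 (mod 173).
Accumulate the product:
164 × 106 = 17384 ≡ 84
84 × 119 = 9996 ≡ 135
135 × 86 = 11610 ≡ 19

19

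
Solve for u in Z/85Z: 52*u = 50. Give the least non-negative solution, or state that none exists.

50

gcd(52, 85) = 1, so a unique solution mod 85 exists.
52⁻¹ ≡ 18 (mod 85).
u ≡ 18*50 ≡ 50 (mod 85).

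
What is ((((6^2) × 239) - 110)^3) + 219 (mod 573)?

(6)^2 ≡ 36 (mod 573)
36 × 239 = 8604 ≡ 9 (mod 573)
9 - 110 = -101 ≡ 472 (mod 573)
(472)^3 ≡ 526 (mod 573)
526 + 219 = 745 ≡ 172 (mod 573)

172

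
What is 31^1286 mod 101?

5

31^1 ≡ 31 (mod 101)
31^2 ≡ 31^2 = 961 ≡ 52 (mod 101)
31^4 ≡ 52^2 = 2704 ≡ 78 (mod 101)
31^8 ≡ 78^2 = 6084 ≡ 24 (mod 101)
31^16 ≡ 24^2 = 576 ≡ 71 (mod 101)
31^32 ≡ 71^2 = 5041 ≡ 92 (mod 101)
31^64 ≡ 92^2 = 8464 ≡ 81 (mod 101)
31^128 ≡ 81^2 = 6561 ≡ 97 (mod 101)
31^256 ≡ 97^2 = 9409 ≡ 16 (mod 101)
31^512 ≡ 16^2 = 256 ≡ 54 (mod 101)
31^1024 ≡ 54^2 = 2916 ≡ 88 (mod 101)
31^1286 = 31^1024 * 31^256 * 31^4 * 31^2 ≡ 88 * 16 * 78 * 52 (mod 101).
Accumulate the product:
88 * 16 = 1408 ≡ 95
95 * 78 = 7410 ≡ 37
37 * 52 = 1924 ≡ 5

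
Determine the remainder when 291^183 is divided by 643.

183 in binary is 10110111, i.e. 183 = 128 + 32 + 16 + 4 + 2 + 1.
291^1 ≡ 291 (mod 643)
291^2 ≡ 291^2 = 84681 ≡ 448 (mod 643)
291^4 ≡ 448^2 = 200704 ≡ 88 (mod 643)
291^8 ≡ 88^2 = 7744 ≡ 28 (mod 643)
291^16 ≡ 28^2 = 784 ≡ 141 (mod 643)
291^32 ≡ 141^2 = 19881 ≡ 591 (mod 643)
291^64 ≡ 591^2 = 349281 ≡ 132 (mod 643)
291^128 ≡ 132^2 = 17424 ≡ 63 (mod 643)
291^183 = 291^128 · 291^32 · 291^16 · 291^4 · 291^2 · 291^1 ≡ 63 · 591 · 141 · 88 · 448 · 291 (mod 643).
Accumulate the product:
63 · 591 = 37233 ≡ 582
582 · 141 = 82062 ≡ 401
401 · 88 = 35288 ≡ 566
566 · 448 = 253568 ≡ 226
226 · 291 = 65766 ≡ 180

180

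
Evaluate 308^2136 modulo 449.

Using repeated squaring:
2136 in binary is 100001011000, i.e. 2136 = 2048 + 64 + 16 + 8.
308^1 ≡ 308 (mod 449)
308^2 ≡ 308^2 = 94864 ≡ 125 (mod 449)
308^4 ≡ 125^2 = 15625 ≡ 359 (mod 449)
308^8 ≡ 359^2 = 128881 ≡ 18 (mod 449)
308^16 ≡ 18^2 = 324 (mod 449)
308^32 ≡ 324^2 = 104976 ≡ 359 (mod 449)
308^64 ≡ 359^2 = 128881 ≡ 18 (mod 449)
308^128 ≡ 18^2 = 324 (mod 449)
308^256 ≡ 324^2 = 104976 ≡ 359 (mod 449)
308^512 ≡ 359^2 = 128881 ≡ 18 (mod 449)
308^1024 ≡ 18^2 = 324 (mod 449)
308^2048 ≡ 324^2 = 104976 ≡ 359 (mod 449)
308^2136 = 308^2048 · 308^64 · 308^16 · 308^8 ≡ 359 · 18 · 324 · 18 (mod 449).
Accumulate the product:
359 · 18 = 6462 ≡ 176
176 · 324 = 57024 ≡ 1
1 · 18 = 18

18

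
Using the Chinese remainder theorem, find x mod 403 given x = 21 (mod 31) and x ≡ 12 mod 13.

31⁻¹ mod 13: 31×8 ≡ 1 (mod 13), so 31⁻¹ ≡ 8.
x = 21 + 31×((12 − 21)×8 mod 13) = 21 + 31×6 = 207.

207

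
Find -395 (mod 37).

12

-395 = -11·37 + 12, so -395 ≡ 12 (mod 37).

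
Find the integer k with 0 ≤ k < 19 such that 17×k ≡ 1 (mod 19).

9

Apply the Euclidean algorithm and back-substitute:
19 = 1×17 + 2
17 = 8×2 + 1
2 = 2×1 + 0
gcd(17, 19) = 1, so the inverse exists.
Back-substitute for 1:
1 = 1×17 − 8×2
  = −8×19 + 9×17
So 17⁻¹ ≡ 9 (mod 19).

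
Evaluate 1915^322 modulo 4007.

121

322 in binary is 101000010, i.e. 322 = 256 + 64 + 2.
1915^1 ≡ 1915 (mod 4007)
1915^2 ≡ 1915^2 = 3667225 ≡ 820 (mod 4007)
1915^4 ≡ 820^2 = 672400 ≡ 3231 (mod 4007)
1915^8 ≡ 3231^2 = 10439361 ≡ 1126 (mod 4007)
1915^16 ≡ 1126^2 = 1267876 ≡ 1664 (mod 4007)
1915^32 ≡ 1664^2 = 2768896 ≡ 59 (mod 4007)
1915^64 ≡ 59^2 = 3481 (mod 4007)
1915^128 ≡ 3481^2 = 12117361 ≡ 193 (mod 4007)
1915^256 ≡ 193^2 = 37249 ≡ 1186 (mod 4007)
1915^322 = 1915^256 * 1915^64 * 1915^2 ≡ 1186 * 3481 * 820 (mod 4007).
Accumulate the product:
1186 * 3481 = 4128466 ≡ 1256
1256 * 820 = 1029920 ≡ 121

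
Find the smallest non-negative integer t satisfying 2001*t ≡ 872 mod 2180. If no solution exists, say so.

872

gcd(2001, 2180) = 1, so a unique solution mod 2180 exists.
2001⁻¹ ≡ 341 (mod 2180).
t ≡ 341*872 ≡ 872 (mod 2180).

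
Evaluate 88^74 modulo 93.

Using repeated squaring:
74 in binary is 1001010, i.e. 74 = 64 + 8 + 2.
88^1 ≡ 88 (mod 93)
88^2 ≡ 88^2 = 7744 ≡ 25 (mod 93)
88^4 ≡ 25^2 = 625 ≡ 67 (mod 93)
88^8 ≡ 67^2 = 4489 ≡ 25 (mod 93)
88^16 ≡ 25^2 = 625 ≡ 67 (mod 93)
88^32 ≡ 67^2 = 4489 ≡ 25 (mod 93)
88^64 ≡ 25^2 = 625 ≡ 67 (mod 93)
88^74 = 88^64 · 88^8 · 88^2 ≡ 67 · 25 · 25 (mod 93).
Accumulate the product:
67 · 25 = 1675 ≡ 1
1 · 25 = 25

25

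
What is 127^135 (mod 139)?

127^1 ≡ 127 (mod 139)
127^2 ≡ 127^2 = 16129 ≡ 5 (mod 139)
127^4 ≡ 5^2 = 25 (mod 139)
127^8 ≡ 25^2 = 625 ≡ 69 (mod 139)
127^16 ≡ 69^2 = 4761 ≡ 35 (mod 139)
127^32 ≡ 35^2 = 1225 ≡ 113 (mod 139)
127^64 ≡ 113^2 = 12769 ≡ 120 (mod 139)
127^128 ≡ 120^2 = 14400 ≡ 83 (mod 139)
127^135 = 127^128 * 127^4 * 127^2 * 127^1 ≡ 83 * 25 * 5 * 127 (mod 139).
Accumulate the product:
83 * 25 = 2075 ≡ 129
129 * 5 = 645 ≡ 89
89 * 127 = 11303 ≡ 44

44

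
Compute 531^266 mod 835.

Compute successive squares:
531^1 ≡ 531 (mod 835)
531^2 ≡ 531^2 = 281961 ≡ 566 (mod 835)
531^4 ≡ 566^2 = 320356 ≡ 551 (mod 835)
531^8 ≡ 551^2 = 303601 ≡ 496 (mod 835)
531^16 ≡ 496^2 = 246016 ≡ 526 (mod 835)
531^32 ≡ 526^2 = 276676 ≡ 291 (mod 835)
531^64 ≡ 291^2 = 84681 ≡ 346 (mod 835)
531^128 ≡ 346^2 = 119716 ≡ 311 (mod 835)
531^256 ≡ 311^2 = 96721 ≡ 696 (mod 835)
531^266 = 531^256 * 531^8 * 531^2 ≡ 696 * 496 * 566 (mod 835).
Accumulate the product:
696 * 496 = 345216 ≡ 361
361 * 566 = 204326 ≡ 586

586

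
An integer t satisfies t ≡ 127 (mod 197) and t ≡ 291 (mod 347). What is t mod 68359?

50953

197⁻¹ mod 347: 197×192 ≡ 1 (mod 347), so 197⁻¹ ≡ 192.
t = 127 + 197×((291 − 127)×192 mod 347) = 127 + 197×258 = 50953.
Check: 50953 mod 197 = 127, 50953 mod 347 = 291. ✓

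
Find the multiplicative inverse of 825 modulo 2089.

1813

Apply the Euclidean algorithm and back-substitute:
2089 = 2×825 + 439
825 = 1×439 + 386
439 = 1×386 + 53
386 = 7×53 + 15
53 = 3×15 + 8
15 = 1×8 + 7
8 = 1×7 + 1
7 = 7×1 + 0
gcd(825, 2089) = 1, so the inverse exists.
Bézout: 1 = 109×2089 − 276×825.
So 825⁻¹ ≡ −276 ≡ 1813 (mod 2089).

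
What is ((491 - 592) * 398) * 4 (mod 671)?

248

491 - 592 = -101 ≡ 570 (mod 671)
570 * 398 = 226860 ≡ 62 (mod 671)
62 * 4 = 248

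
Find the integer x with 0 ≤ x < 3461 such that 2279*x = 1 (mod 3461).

By the extended Euclidean algorithm:
3461 = 1×2279 + 1182
2279 = 1×1182 + 1097
1182 = 1×1097 + 85
1097 = 12×85 + 77
85 = 1×77 + 8
77 = 9×8 + 5
8 = 1×5 + 3
5 = 1×3 + 2
3 = 1×2 + 1
2 = 2×1 + 0
gcd(2279, 3461) = 1, so the inverse exists.
Back-substitute for 1:
1 = 1×3 − 1×2
  = −1×5 + 2×3
  = 2×8 − 3×5
  = −3×77 + 29×8
  = 29×85 − 32×77
  = −32×1097 + 413×85
  = 413×1182 − 445×1097
  = −445×2279 + 858×1182
  = 858×3461 − 1303×2279
So 2279⁻¹ ≡ −1303 ≡ 2158 (mod 3461).

2158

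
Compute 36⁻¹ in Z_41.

8

Run the extended Euclidean algorithm:
41 = 1*36 + 5
36 = 7*5 + 1
5 = 5*1 + 0
gcd(36, 41) = 1, so the inverse exists.
Bézout: 1 = −7*41 + 8*36.
So 36⁻¹ ≡ 8 (mod 41).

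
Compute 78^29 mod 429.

Using repeated squaring:
29 in binary is 11101, i.e. 29 = 16 + 8 + 4 + 1.
78^1 ≡ 78 (mod 429)
78^2 ≡ 78^2 = 6084 ≡ 78 (mod 429)
78^4 ≡ 78^2 = 6084 ≡ 78 (mod 429)
78^8 ≡ 78^2 = 6084 ≡ 78 (mod 429)
78^16 ≡ 78^2 = 6084 ≡ 78 (mod 429)
78^29 = 78^16 · 78^8 · 78^4 · 78^1 ≡ 78 · 78 · 78 · 78 (mod 429).
Accumulate the product:
78 · 78 = 6084 ≡ 78
78 · 78 = 6084 ≡ 78
78 · 78 = 6084 ≡ 78

78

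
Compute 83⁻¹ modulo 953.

953 = 11·83 + 40
83 = 2·40 + 3
40 = 13·3 + 1
3 = 3·1 + 0
gcd(83, 953) = 1, so the inverse exists.
Back-substitute for 1:
1 = 1·40 − 13·3
  = −13·83 + 27·40
  = 27·953 − 310·83
So 83⁻¹ ≡ −310 ≡ 643 (mod 953).

643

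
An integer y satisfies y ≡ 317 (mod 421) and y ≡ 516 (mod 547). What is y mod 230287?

56310

421⁻¹ mod 547: 421*369 ≡ 1 (mod 547), so 421⁻¹ ≡ 369.
y = 317 + 421*((516 − 317)*369 mod 547) = 317 + 421*133 = 56310.
Check: 56310 mod 421 = 317, 56310 mod 547 = 516. ✓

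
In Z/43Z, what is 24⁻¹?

9

Run the extended Euclidean algorithm:
43 = 1*24 + 19
24 = 1*19 + 5
19 = 3*5 + 4
5 = 1*4 + 1
4 = 4*1 + 0
gcd(24, 43) = 1, so the inverse exists.
Back-substitute for 1:
1 = 1*5 − 1*4
  = −1*19 + 4*5
  = 4*24 − 5*19
  = −5*43 + 9*24
So 24⁻¹ ≡ 9 (mod 43).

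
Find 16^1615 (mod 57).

By square-and-multiply:
16^1 ≡ 16 (mod 57)
16^2 ≡ 16^2 = 256 ≡ 28 (mod 57)
16^4 ≡ 28^2 = 784 ≡ 43 (mod 57)
16^8 ≡ 43^2 = 1849 ≡ 25 (mod 57)
16^16 ≡ 25^2 = 625 ≡ 55 (mod 57)
16^32 ≡ 55^2 = 3025 ≡ 4 (mod 57)
16^64 ≡ 4^2 = 16 (mod 57)
16^128 ≡ 16^2 = 256 ≡ 28 (mod 57)
16^256 ≡ 28^2 = 784 ≡ 43 (mod 57)
16^512 ≡ 43^2 = 1849 ≡ 25 (mod 57)
16^1024 ≡ 25^2 = 625 ≡ 55 (mod 57)
16^1615 = 16^1024 × 16^512 × 16^64 × 16^8 × 16^4 × 16^2 × 16^1 ≡ 55 × 25 × 16 × 25 × 43 × 28 × 16 (mod 57).
Accumulate the product:
55 × 25 = 1375 ≡ 7
7 × 16 = 112 ≡ 55
55 × 25 = 1375 ≡ 7
7 × 43 = 301 ≡ 16
16 × 28 = 448 ≡ 49
49 × 16 = 784 ≡ 43

43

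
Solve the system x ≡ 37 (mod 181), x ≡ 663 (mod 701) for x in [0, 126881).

181⁻¹ mod 701: 181·244 ≡ 1 (mod 701), so 181⁻¹ ≡ 244.
x = 37 + 181·((663 − 37)·244 mod 701) = 37 + 181·627 = 113524.

113524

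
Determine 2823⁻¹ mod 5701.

5701 = 2·2823 + 55
2823 = 51·55 + 18
55 = 3·18 + 1
18 = 18·1 + 0
gcd(2823, 5701) = 1, so the inverse exists.
Back-substitute for 1:
1 = 1·55 − 3·18
  = −3·2823 + 154·55
  = 154·5701 − 311·2823
So 2823⁻¹ ≡ −311 ≡ 5390 (mod 5701).

5390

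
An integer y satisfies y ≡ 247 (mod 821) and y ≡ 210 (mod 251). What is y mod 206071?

190719

821⁻¹ mod 251: 821*48 ≡ 1 (mod 251), so 821⁻¹ ≡ 48.
y = 247 + 821*((210 − 247)*48 mod 251) = 247 + 821*232 = 190719.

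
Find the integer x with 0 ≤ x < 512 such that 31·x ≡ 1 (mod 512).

By the extended Euclidean algorithm:
512 = 16×31 + 16
31 = 1×16 + 15
16 = 1×15 + 1
15 = 15×1 + 0
gcd(31, 512) = 1, so the inverse exists.
Bézout: 1 = 2×512 − 33×31.
So 31⁻¹ ≡ −33 ≡ 479 (mod 512).

479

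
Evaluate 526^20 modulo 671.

1

20 in binary is 10100, i.e. 20 = 16 + 4.
526^1 ≡ 526 (mod 671)
526^2 ≡ 526^2 = 276676 ≡ 224 (mod 671)
526^4 ≡ 224^2 = 50176 ≡ 522 (mod 671)
526^8 ≡ 522^2 = 272484 ≡ 58 (mod 671)
526^16 ≡ 58^2 = 3364 ≡ 9 (mod 671)
526^20 = 526^16 * 526^4 ≡ 9 * 522 (mod 671).
9 * 522 = 4698 ≡ 1 (mod 671).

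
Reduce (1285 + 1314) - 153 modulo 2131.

1285 + 1314 = 2599 ≡ 468 (mod 2131)
468 - 153 = 315

315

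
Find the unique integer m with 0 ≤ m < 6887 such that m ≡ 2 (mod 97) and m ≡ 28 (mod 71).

99

97⁻¹ mod 71: 97·41 ≡ 1 (mod 71), so 97⁻¹ ≡ 41.
m = 2 + 97·((28 − 2)·41 mod 71) = 2 + 97·1 = 99.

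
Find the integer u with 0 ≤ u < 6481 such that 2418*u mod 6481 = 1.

1702

Apply the Euclidean algorithm and back-substitute:
6481 = 2×2418 + 1645
2418 = 1×1645 + 773
1645 = 2×773 + 99
773 = 7×99 + 80
99 = 1×80 + 19
80 = 4×19 + 4
19 = 4×4 + 3
4 = 1×3 + 1
3 = 3×1 + 0
gcd(2418, 6481) = 1, so the inverse exists.
Back-substitute for 1:
1 = 1×4 − 1×3
  = −1×19 + 5×4
  = 5×80 − 21×19
  = −21×99 + 26×80
  = 26×773 − 203×99
  = −203×1645 + 432×773
  = 432×2418 − 635×1645
  = −635×6481 + 1702×2418
So 2418⁻¹ ≡ 1702 (mod 6481).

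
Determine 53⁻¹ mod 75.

17

75 = 1×53 + 22
53 = 2×22 + 9
22 = 2×9 + 4
9 = 2×4 + 1
4 = 4×1 + 0
gcd(53, 75) = 1, so the inverse exists.
Back-substitute for 1:
1 = 1×9 − 2×4
  = −2×22 + 5×9
  = 5×53 − 12×22
  = −12×75 + 17×53
So 53⁻¹ ≡ 17 (mod 75).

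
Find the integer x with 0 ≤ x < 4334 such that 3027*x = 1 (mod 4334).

2613

4334 = 1·3027 + 1307
3027 = 2·1307 + 413
1307 = 3·413 + 68
413 = 6·68 + 5
68 = 13·5 + 3
5 = 1·3 + 2
3 = 1·2 + 1
2 = 2·1 + 0
gcd(3027, 4334) = 1, so the inverse exists.
Back-substitute for 1:
1 = 1·3 − 1·2
  = −1·5 + 2·3
  = 2·68 − 27·5
  = −27·413 + 164·68
  = 164·1307 − 519·413
  = −519·3027 + 1202·1307
  = 1202·4334 − 1721·3027
So 3027⁻¹ ≡ −1721 ≡ 2613 (mod 4334).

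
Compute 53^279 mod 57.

56

By square-and-multiply:
279 in binary is 100010111, i.e. 279 = 256 + 16 + 4 + 2 + 1.
53^1 ≡ 53 (mod 57)
53^2 ≡ 53^2 = 2809 ≡ 16 (mod 57)
53^4 ≡ 16^2 = 256 ≡ 28 (mod 57)
53^8 ≡ 28^2 = 784 ≡ 43 (mod 57)
53^16 ≡ 43^2 = 1849 ≡ 25 (mod 57)
53^32 ≡ 25^2 = 625 ≡ 55 (mod 57)
53^64 ≡ 55^2 = 3025 ≡ 4 (mod 57)
53^128 ≡ 4^2 = 16 (mod 57)
53^256 ≡ 16^2 = 256 ≡ 28 (mod 57)
53^279 = 53^256 × 53^16 × 53^4 × 53^2 × 53^1 ≡ 28 × 25 × 28 × 16 × 53 (mod 57).
Accumulate the product:
28 × 25 = 700 ≡ 16
16 × 28 = 448 ≡ 49
49 × 16 = 784 ≡ 43
43 × 53 = 2279 ≡ 56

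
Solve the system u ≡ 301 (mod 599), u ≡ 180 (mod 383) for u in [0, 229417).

151848

599⁻¹ mod 383: 599*172 ≡ 1 (mod 383), so 599⁻¹ ≡ 172.
u = 301 + 599*((180 − 301)*172 mod 383) = 301 + 599*253 = 151848.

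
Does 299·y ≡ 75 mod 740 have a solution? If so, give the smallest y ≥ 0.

25

gcd(299, 740) = 1, so a unique solution mod 740 exists.
299⁻¹ ≡ 99 (mod 740).
y ≡ 99·75 ≡ 25 (mod 740).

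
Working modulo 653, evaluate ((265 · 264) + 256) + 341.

265 · 264 = 69960 ≡ 89 (mod 653)
89 + 256 = 345
345 + 341 = 686 ≡ 33 (mod 653)

33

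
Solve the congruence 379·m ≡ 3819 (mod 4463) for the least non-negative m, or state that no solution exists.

gcd(379, 4463) = 1, so a unique solution mod 4463 exists.
379⁻¹ ≡ 3203 (mod 4463).
m ≡ 3203·3819 ≡ 3637 (mod 4463).

3637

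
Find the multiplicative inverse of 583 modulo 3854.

3107

Run the extended Euclidean algorithm:
3854 = 6·583 + 356
583 = 1·356 + 227
356 = 1·227 + 129
227 = 1·129 + 98
129 = 1·98 + 31
98 = 3·31 + 5
31 = 6·5 + 1
5 = 5·1 + 0
gcd(583, 3854) = 1, so the inverse exists.
Back-substitute for 1:
1 = 1·31 − 6·5
  = −6·98 + 19·31
  = 19·129 − 25·98
  = −25·227 + 44·129
  = 44·356 − 69·227
  = −69·583 + 113·356
  = 113·3854 − 747·583
So 583⁻¹ ≡ −747 ≡ 3107 (mod 3854).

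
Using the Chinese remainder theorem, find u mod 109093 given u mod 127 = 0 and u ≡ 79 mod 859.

85979

127⁻¹ mod 859: 127·487 ≡ 1 (mod 859), so 127⁻¹ ≡ 487.
u = 0 + 127·((79 − 0)·487 mod 859) = 0 + 127·677 = 85979.
Check: 85979 mod 127 = 0, 85979 mod 859 = 79. ✓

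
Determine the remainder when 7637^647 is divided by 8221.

6854

Using repeated squaring:
7637^1 ≡ 7637 (mod 8221)
7637^2 ≡ 7637^2 = 58323769 ≡ 3995 (mod 8221)
7637^4 ≡ 3995^2 = 15960025 ≡ 3064 (mod 8221)
7637^8 ≡ 3064^2 = 9388096 ≡ 7935 (mod 8221)
7637^16 ≡ 7935^2 = 62964225 ≡ 7807 (mod 8221)
7637^32 ≡ 7807^2 = 60949249 ≡ 6976 (mod 8221)
7637^64 ≡ 6976^2 = 48664576 ≡ 4477 (mod 8221)
7637^128 ≡ 4477^2 = 20043529 ≡ 731 (mod 8221)
7637^256 ≡ 731^2 = 534361 ≡ 8217 (mod 8221)
7637^512 ≡ 8217^2 = 67519089 ≡ 16 (mod 8221)
7637^647 = 7637^512 * 7637^128 * 7637^4 * 7637^2 * 7637^1 ≡ 16 * 731 * 3064 * 3995 * 7637 (mod 8221).
Accumulate the product:
16 * 731 = 11696 ≡ 3475
3475 * 3064 = 10647400 ≡ 1205
1205 * 3995 = 4813975 ≡ 4690
4690 * 7637 = 35817530 ≡ 6854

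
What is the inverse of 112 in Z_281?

138

281 = 2·112 + 57
112 = 1·57 + 55
57 = 1·55 + 2
55 = 27·2 + 1
2 = 2·1 + 0
gcd(112, 281) = 1, so the inverse exists.
Bézout: 1 = −55·281 + 138·112.
So 112⁻¹ ≡ 138 (mod 281).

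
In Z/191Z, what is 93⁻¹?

Run the extended Euclidean algorithm:
191 = 2*93 + 5
93 = 18*5 + 3
5 = 1*3 + 2
3 = 1*2 + 1
2 = 2*1 + 0
gcd(93, 191) = 1, so the inverse exists.
Back-substitute for 1:
1 = 1*3 − 1*2
  = −1*5 + 2*3
  = 2*93 − 37*5
  = −37*191 + 76*93
So 93⁻¹ ≡ 76 (mod 191).

76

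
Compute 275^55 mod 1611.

293

275^1 ≡ 275 (mod 1611)
275^2 ≡ 275^2 = 75625 ≡ 1519 (mod 1611)
275^4 ≡ 1519^2 = 2307361 ≡ 409 (mod 1611)
275^8 ≡ 409^2 = 167281 ≡ 1348 (mod 1611)
275^16 ≡ 1348^2 = 1817104 ≡ 1507 (mod 1611)
275^32 ≡ 1507^2 = 2271049 ≡ 1150 (mod 1611)
275^55 = 275^32 · 275^16 · 275^4 · 275^2 · 275^1 ≡ 1150 · 1507 · 409 · 1519 · 275 (mod 1611).
Accumulate the product:
1150 · 1507 = 1733050 ≡ 1225
1225 · 409 = 501025 ≡ 4
4 · 1519 = 6076 ≡ 1243
1243 · 275 = 341825 ≡ 293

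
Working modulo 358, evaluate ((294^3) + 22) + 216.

(294)^3 ≡ 270 (mod 358)
270 + 22 = 292
292 + 216 = 508 ≡ 150 (mod 358)

150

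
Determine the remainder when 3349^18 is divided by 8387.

2710

By square-and-multiply:
3349^1 ≡ 3349 (mod 8387)
3349^2 ≡ 3349^2 = 11215801 ≡ 2382 (mod 8387)
3349^4 ≡ 2382^2 = 5673924 ≡ 4312 (mod 8387)
3349^8 ≡ 4312^2 = 18593344 ≡ 7752 (mod 8387)
3349^16 ≡ 7752^2 = 60093504 ≡ 649 (mod 8387)
3349^18 = 3349^16 · 3349^2 ≡ 649 · 2382 (mod 8387).
649 · 2382 = 1545918 ≡ 2710 (mod 8387).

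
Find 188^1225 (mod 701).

188^1 ≡ 188 (mod 701)
188^2 ≡ 188^2 = 35344 ≡ 294 (mod 701)
188^4 ≡ 294^2 = 86436 ≡ 213 (mod 701)
188^8 ≡ 213^2 = 45369 ≡ 505 (mod 701)
188^16 ≡ 505^2 = 255025 ≡ 562 (mod 701)
188^32 ≡ 562^2 = 315844 ≡ 394 (mod 701)
188^64 ≡ 394^2 = 155236 ≡ 315 (mod 701)
188^128 ≡ 315^2 = 99225 ≡ 384 (mod 701)
188^256 ≡ 384^2 = 147456 ≡ 246 (mod 701)
188^512 ≡ 246^2 = 60516 ≡ 230 (mod 701)
188^1024 ≡ 230^2 = 52900 ≡ 325 (mod 701)
188^1225 = 188^1024 * 188^128 * 188^64 * 188^8 * 188^1 ≡ 325 * 384 * 315 * 505 * 188 (mod 701).
Accumulate the product:
325 * 384 = 124800 ≡ 22
22 * 315 = 6930 ≡ 621
621 * 505 = 313605 ≡ 258
258 * 188 = 48504 ≡ 135

135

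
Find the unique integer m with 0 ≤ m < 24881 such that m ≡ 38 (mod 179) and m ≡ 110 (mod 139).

179⁻¹ mod 139: 179*73 ≡ 1 (mod 139), so 179⁻¹ ≡ 73.
m = 38 + 179*((110 − 38)*73 mod 139) = 38 + 179*113 = 20265.
Check: 20265 mod 179 = 38, 20265 mod 139 = 110. ✓

20265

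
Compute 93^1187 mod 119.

1187 in binary is 10010100011, i.e. 1187 = 1024 + 128 + 32 + 2 + 1.
93^1 ≡ 93 (mod 119)
93^2 ≡ 93^2 = 8649 ≡ 81 (mod 119)
93^4 ≡ 81^2 = 6561 ≡ 16 (mod 119)
93^8 ≡ 16^2 = 256 ≡ 18 (mod 119)
93^16 ≡ 18^2 = 324 ≡ 86 (mod 119)
93^32 ≡ 86^2 = 7396 ≡ 18 (mod 119)
93^64 ≡ 18^2 = 324 ≡ 86 (mod 119)
93^128 ≡ 86^2 = 7396 ≡ 18 (mod 119)
93^256 ≡ 18^2 = 324 ≡ 86 (mod 119)
93^512 ≡ 86^2 = 7396 ≡ 18 (mod 119)
93^1024 ≡ 18^2 = 324 ≡ 86 (mod 119)
93^1187 = 93^1024 * 93^128 * 93^32 * 93^2 * 93^1 ≡ 86 * 18 * 18 * 81 * 93 (mod 119).
Accumulate the product:
86 * 18 = 1548 ≡ 1
1 * 18 = 18
18 * 81 = 1458 ≡ 30
30 * 93 = 2790 ≡ 53

53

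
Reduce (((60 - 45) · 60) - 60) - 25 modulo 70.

60 - 45 = 15
15 · 60 = 900 ≡ 60 (mod 70)
60 - 60 = 0
0 - 25 = -25 ≡ 45 (mod 70)

45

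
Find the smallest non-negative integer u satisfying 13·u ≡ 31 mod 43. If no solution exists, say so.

gcd(13, 43) = 1, so a unique solution mod 43 exists.
13⁻¹ ≡ 10 (mod 43).
u ≡ 10·31 ≡ 9 (mod 43).

9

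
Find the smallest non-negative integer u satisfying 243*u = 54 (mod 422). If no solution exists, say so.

gcd(243, 422) = 1, so a unique solution mod 422 exists.
243⁻¹ ≡ 33 (mod 422).
u ≡ 33*54 ≡ 94 (mod 422).

94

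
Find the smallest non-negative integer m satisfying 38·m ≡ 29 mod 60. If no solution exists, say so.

no solution

gcd(38, 60) = 2, and 2 does not divide 29.
So the congruence has no solution.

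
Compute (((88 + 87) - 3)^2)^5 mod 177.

88 + 87 = 175
175 - 3 = 172
(172)^2 ≡ 25 (mod 177)
(25)^5 ≡ 4 (mod 177)

4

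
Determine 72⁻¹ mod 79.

Apply the Euclidean algorithm and back-substitute:
79 = 1·72 + 7
72 = 10·7 + 2
7 = 3·2 + 1
2 = 2·1 + 0
gcd(72, 79) = 1, so the inverse exists.
Back-substitute for 1:
1 = 1·7 − 3·2
  = −3·72 + 31·7
  = 31·79 − 34·72
So 72⁻¹ ≡ −34 ≡ 45 (mod 79).

45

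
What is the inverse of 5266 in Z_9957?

2407

By the extended Euclidean algorithm:
9957 = 1·5266 + 4691
5266 = 1·4691 + 575
4691 = 8·575 + 91
575 = 6·91 + 29
91 = 3·29 + 4
29 = 7·4 + 1
4 = 4·1 + 0
gcd(5266, 9957) = 1, so the inverse exists.
Bézout: 1 = −1273·9957 + 2407·5266.
So 5266⁻¹ ≡ 2407 (mod 9957).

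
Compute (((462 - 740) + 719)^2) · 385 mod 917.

462 - 740 = -278 ≡ 639 (mod 917)
639 + 719 = 1358 ≡ 441 (mod 917)
(441)^2 ≡ 77 (mod 917)
77 · 385 = 29645 ≡ 301 (mod 917)

301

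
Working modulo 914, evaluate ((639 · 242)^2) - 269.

67

639 · 242 = 154638 ≡ 172 (mod 914)
(172)^2 ≡ 336 (mod 914)
336 - 269 = 67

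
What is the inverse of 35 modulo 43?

43 = 1·35 + 8
35 = 4·8 + 3
8 = 2·3 + 2
3 = 1·2 + 1
2 = 2·1 + 0
gcd(35, 43) = 1, so the inverse exists.
Back-substitute for 1:
1 = 1·3 − 1·2
  = −1·8 + 3·3
  = 3·35 − 13·8
  = −13·43 + 16·35
So 35⁻¹ ≡ 16 (mod 43).

16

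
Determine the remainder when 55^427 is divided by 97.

52

427 in binary is 110101011, i.e. 427 = 256 + 128 + 32 + 8 + 2 + 1.
55^1 ≡ 55 (mod 97)
55^2 ≡ 55^2 = 3025 ≡ 18 (mod 97)
55^4 ≡ 18^2 = 324 ≡ 33 (mod 97)
55^8 ≡ 33^2 = 1089 ≡ 22 (mod 97)
55^16 ≡ 22^2 = 484 ≡ 96 (mod 97)
55^32 ≡ 96^2 = 9216 ≡ 1 (mod 97)
55^64 ≡ 1^2 = 1 (mod 97)
55^128 ≡ 1^2 = 1 (mod 97)
55^256 ≡ 1^2 = 1 (mod 97)
55^427 = 55^256 × 55^128 × 55^32 × 55^8 × 55^2 × 55^1 ≡ 1 × 1 × 1 × 22 × 18 × 55 (mod 97).
Accumulate the product:
1 × 1 = 1
1 × 1 = 1
1 × 22 = 22
22 × 18 = 396 ≡ 8
8 × 55 = 440 ≡ 52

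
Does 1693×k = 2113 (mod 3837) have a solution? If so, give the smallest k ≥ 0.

2041

gcd(1693, 3837) = 1, so a unique solution mod 3837 exists.
1693⁻¹ ≡ 553 (mod 3837).
k ≡ 553×2113 ≡ 2041 (mod 3837).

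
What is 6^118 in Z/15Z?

Compute successive squares:
118 in binary is 1110110, i.e. 118 = 64 + 32 + 16 + 4 + 2.
6^1 ≡ 6 (mod 15)
6^2 ≡ 6^2 = 36 ≡ 6 (mod 15)
6^4 ≡ 6^2 = 36 ≡ 6 (mod 15)
6^8 ≡ 6^2 = 36 ≡ 6 (mod 15)
6^16 ≡ 6^2 = 36 ≡ 6 (mod 15)
6^32 ≡ 6^2 = 36 ≡ 6 (mod 15)
6^64 ≡ 6^2 = 36 ≡ 6 (mod 15)
6^118 = 6^64 × 6^32 × 6^16 × 6^4 × 6^2 ≡ 6 × 6 × 6 × 6 × 6 (mod 15).
Accumulate the product:
6 × 6 = 36 ≡ 6
6 × 6 = 36 ≡ 6
6 × 6 = 36 ≡ 6
6 × 6 = 36 ≡ 6

6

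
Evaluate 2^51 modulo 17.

8

Compute successive squares:
2^1 ≡ 2 (mod 17)
2^2 ≡ 2^2 = 4 (mod 17)
2^4 ≡ 4^2 = 16 (mod 17)
2^8 ≡ 16^2 = 256 ≡ 1 (mod 17)
2^16 ≡ 1^2 = 1 (mod 17)
2^32 ≡ 1^2 = 1 (mod 17)
2^51 = 2^32 · 2^16 · 2^2 · 2^1 ≡ 1 · 1 · 4 · 2 (mod 17).
Accumulate the product:
1 · 1 = 1
1 · 4 = 4
4 · 2 = 8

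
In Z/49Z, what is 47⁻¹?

Apply the Euclidean algorithm and back-substitute:
49 = 1×47 + 2
47 = 23×2 + 1
2 = 2×1 + 0
gcd(47, 49) = 1, so the inverse exists.
Back-substitute for 1:
1 = 1×47 − 23×2
  = −23×49 + 24×47
So 47⁻¹ ≡ 24 (mod 49).

24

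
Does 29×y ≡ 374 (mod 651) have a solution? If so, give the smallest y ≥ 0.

619

gcd(29, 651) = 1, so a unique solution mod 651 exists.
29⁻¹ ≡ 449 (mod 651).
y ≡ 449×374 ≡ 619 (mod 651).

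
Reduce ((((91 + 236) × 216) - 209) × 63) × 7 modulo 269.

91 + 236 = 327 ≡ 58 (mod 269)
58 × 216 = 12528 ≡ 154 (mod 269)
154 - 209 = -55 ≡ 214 (mod 269)
214 × 63 = 13482 ≡ 32 (mod 269)
32 × 7 = 224

224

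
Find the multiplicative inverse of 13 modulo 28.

Apply the Euclidean algorithm and back-substitute:
28 = 2*13 + 2
13 = 6*2 + 1
2 = 2*1 + 0
gcd(13, 28) = 1, so the inverse exists.
Bézout: 1 = −6*28 + 13*13.
So 13⁻¹ ≡ 13 (mod 28).

13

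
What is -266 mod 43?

-266 = -7*43 + 35, so -266 ≡ 35 (mod 43).

35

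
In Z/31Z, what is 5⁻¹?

By the extended Euclidean algorithm:
31 = 6*5 + 1
5 = 5*1 + 0
gcd(5, 31) = 1, so the inverse exists.
Bézout: 1 = 1*31 − 6*5.
So 5⁻¹ ≡ −6 ≡ 25 (mod 31).

25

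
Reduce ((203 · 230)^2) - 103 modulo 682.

285

203 · 230 = 46690 ≡ 314 (mod 682)
(314)^2 ≡ 388 (mod 682)
388 - 103 = 285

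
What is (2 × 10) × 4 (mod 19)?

2 × 10 = 20 ≡ 1 (mod 19)
1 × 4 = 4

4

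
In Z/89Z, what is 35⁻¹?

28

Run the extended Euclidean algorithm:
89 = 2·35 + 19
35 = 1·19 + 16
19 = 1·16 + 3
16 = 5·3 + 1
3 = 3·1 + 0
gcd(35, 89) = 1, so the inverse exists.
Back-substitute for 1:
1 = 1·16 − 5·3
  = −5·19 + 6·16
  = 6·35 − 11·19
  = −11·89 + 28·35
So 35⁻¹ ≡ 28 (mod 89).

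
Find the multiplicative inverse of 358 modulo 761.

372

761 = 2·358 + 45
358 = 7·45 + 43
45 = 1·43 + 2
43 = 21·2 + 1
2 = 2·1 + 0
gcd(358, 761) = 1, so the inverse exists.
Bézout: 1 = −175·761 + 372·358.
So 358⁻¹ ≡ 372 (mod 761).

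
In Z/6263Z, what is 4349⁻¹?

5121

By the extended Euclidean algorithm:
6263 = 1*4349 + 1914
4349 = 2*1914 + 521
1914 = 3*521 + 351
521 = 1*351 + 170
351 = 2*170 + 11
170 = 15*11 + 5
11 = 2*5 + 1
5 = 5*1 + 0
gcd(4349, 6263) = 1, so the inverse exists.
Back-substitute for 1:
1 = 1*11 − 2*5
  = −2*170 + 31*11
  = 31*351 − 64*170
  = −64*521 + 95*351
  = 95*1914 − 349*521
  = −349*4349 + 793*1914
  = 793*6263 − 1142*4349
So 4349⁻¹ ≡ −1142 ≡ 5121 (mod 6263).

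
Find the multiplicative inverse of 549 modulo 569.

256

Run the extended Euclidean algorithm:
569 = 1*549 + 20
549 = 27*20 + 9
20 = 2*9 + 2
9 = 4*2 + 1
2 = 2*1 + 0
gcd(549, 569) = 1, so the inverse exists.
Bézout: 1 = −247*569 + 256*549.
So 549⁻¹ ≡ 256 (mod 569).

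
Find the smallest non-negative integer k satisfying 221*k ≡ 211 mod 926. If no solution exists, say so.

487

gcd(221, 926) = 1, so a unique solution mod 926 exists.
221⁻¹ ≡ 507 (mod 926).
k ≡ 507*211 ≡ 487 (mod 926).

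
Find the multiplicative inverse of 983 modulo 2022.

2022 = 2*983 + 56
983 = 17*56 + 31
56 = 1*31 + 25
31 = 1*25 + 6
25 = 4*6 + 1
6 = 6*1 + 0
gcd(983, 2022) = 1, so the inverse exists.
Bézout: 1 = 158*2022 − 325*983.
So 983⁻¹ ≡ −325 ≡ 1697 (mod 2022).

1697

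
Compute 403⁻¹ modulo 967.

Apply the Euclidean algorithm and back-substitute:
967 = 2*403 + 161
403 = 2*161 + 81
161 = 1*81 + 80
81 = 1*80 + 1
80 = 80*1 + 0
gcd(403, 967) = 1, so the inverse exists.
Back-substitute for 1:
1 = 1*81 − 1*80
  = −1*161 + 2*81
  = 2*403 − 5*161
  = −5*967 + 12*403
So 403⁻¹ ≡ 12 (mod 967).

12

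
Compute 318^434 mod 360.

Compute successive squares:
434 in binary is 110110010, i.e. 434 = 256 + 128 + 32 + 16 + 2.
318^1 ≡ 318 (mod 360)
318^2 ≡ 318^2 = 101124 ≡ 324 (mod 360)
318^4 ≡ 324^2 = 104976 ≡ 216 (mod 360)
318^8 ≡ 216^2 = 46656 ≡ 216 (mod 360)
318^16 ≡ 216^2 = 46656 ≡ 216 (mod 360)
318^32 ≡ 216^2 = 46656 ≡ 216 (mod 360)
318^64 ≡ 216^2 = 46656 ≡ 216 (mod 360)
318^128 ≡ 216^2 = 46656 ≡ 216 (mod 360)
318^256 ≡ 216^2 = 46656 ≡ 216 (mod 360)
318^434 = 318^256 · 318^128 · 318^32 · 318^16 · 318^2 ≡ 216 · 216 · 216 · 216 · 324 (mod 360).
Accumulate the product:
216 · 216 = 46656 ≡ 216
216 · 216 = 46656 ≡ 216
216 · 216 = 46656 ≡ 216
216 · 324 = 69984 ≡ 144

144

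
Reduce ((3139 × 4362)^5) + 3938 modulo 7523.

7303

3139 × 4362 = 13692318 ≡ 458 (mod 7523)
(458)^5 ≡ 3365 (mod 7523)
3365 + 3938 = 7303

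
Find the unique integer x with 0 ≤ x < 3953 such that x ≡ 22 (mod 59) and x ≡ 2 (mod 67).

59⁻¹ mod 67: 59·25 ≡ 1 (mod 67), so 59⁻¹ ≡ 25.
x = 22 + 59·((2 − 22)·25 mod 67) = 22 + 59·36 = 2146.
Check: 2146 mod 59 = 22, 2146 mod 67 = 2. ✓

2146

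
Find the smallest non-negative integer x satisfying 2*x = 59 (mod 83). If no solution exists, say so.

gcd(2, 83) = 1, so a unique solution mod 83 exists.
2⁻¹ ≡ 42 (mod 83).
x ≡ 42*59 ≡ 71 (mod 83).

71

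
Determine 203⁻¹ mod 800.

800 = 3*203 + 191
203 = 1*191 + 12
191 = 15*12 + 11
12 = 1*11 + 1
11 = 11*1 + 0
gcd(203, 800) = 1, so the inverse exists.
Back-substitute for 1:
1 = 1*12 − 1*11
  = −1*191 + 16*12
  = 16*203 − 17*191
  = −17*800 + 67*203
So 203⁻¹ ≡ 67 (mod 800).

67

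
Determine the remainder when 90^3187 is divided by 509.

By square-and-multiply:
3187 in binary is 110001110011, i.e. 3187 = 2048 + 1024 + 64 + 32 + 16 + 2 + 1.
90^1 ≡ 90 (mod 509)
90^2 ≡ 90^2 = 8100 ≡ 465 (mod 509)
90^4 ≡ 465^2 = 216225 ≡ 409 (mod 509)
90^8 ≡ 409^2 = 167281 ≡ 329 (mod 509)
90^16 ≡ 329^2 = 108241 ≡ 333 (mod 509)
90^32 ≡ 333^2 = 110889 ≡ 436 (mod 509)
90^64 ≡ 436^2 = 190096 ≡ 239 (mod 509)
90^128 ≡ 239^2 = 57121 ≡ 113 (mod 509)
90^256 ≡ 113^2 = 12769 ≡ 44 (mod 509)
90^512 ≡ 44^2 = 1936 ≡ 409 (mod 509)
90^1024 ≡ 409^2 = 167281 ≡ 329 (mod 509)
90^2048 ≡ 329^2 = 108241 ≡ 333 (mod 509)
90^3187 = 90^2048 · 90^1024 · 90^64 · 90^32 · 90^16 · 90^2 · 90^1 ≡ 333 · 329 · 239 · 436 · 333 · 465 · 90 (mod 509).
Accumulate the product:
333 · 329 = 109557 ≡ 122
122 · 239 = 29158 ≡ 145
145 · 436 = 63220 ≡ 104
104 · 333 = 34632 ≡ 20
20 · 465 = 9300 ≡ 138
138 · 90 = 12420 ≡ 204

204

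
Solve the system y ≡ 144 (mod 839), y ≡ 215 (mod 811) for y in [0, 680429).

366787

839⁻¹ mod 811: 839·29 ≡ 1 (mod 811), so 839⁻¹ ≡ 29.
y = 144 + 839·((215 − 144)·29 mod 811) = 144 + 839·437 = 366787.
Check: 366787 mod 839 = 144, 366787 mod 811 = 215. ✓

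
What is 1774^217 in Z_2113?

1497

1774^1 ≡ 1774 (mod 2113)
1774^2 ≡ 1774^2 = 3147076 ≡ 819 (mod 2113)
1774^4 ≡ 819^2 = 670761 ≡ 940 (mod 2113)
1774^8 ≡ 940^2 = 883600 ≡ 366 (mod 2113)
1774^16 ≡ 366^2 = 133956 ≡ 837 (mod 2113)
1774^32 ≡ 837^2 = 700569 ≡ 1166 (mod 2113)
1774^64 ≡ 1166^2 = 1359556 ≡ 897 (mod 2113)
1774^128 ≡ 897^2 = 804609 ≡ 1669 (mod 2113)
1774^217 = 1774^128 * 1774^64 * 1774^16 * 1774^8 * 1774^1 ≡ 1669 * 897 * 837 * 366 * 1774 (mod 2113).
Accumulate the product:
1669 * 897 = 1497093 ≡ 1089
1089 * 837 = 911493 ≡ 790
790 * 366 = 289140 ≡ 1772
1772 * 1774 = 3143528 ≡ 1497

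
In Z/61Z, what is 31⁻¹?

By the extended Euclidean algorithm:
61 = 1·31 + 30
31 = 1·30 + 1
30 = 30·1 + 0
gcd(31, 61) = 1, so the inverse exists.
Back-substitute for 1:
1 = 1·31 − 1·30
  = −1·61 + 2·31
So 31⁻¹ ≡ 2 (mod 61).

2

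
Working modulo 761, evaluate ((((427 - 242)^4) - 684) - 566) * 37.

427 - 242 = 185
(185)^4 ≡ 400 (mod 761)
400 - 684 = -284 ≡ 477 (mod 761)
477 - 566 = -89 ≡ 672 (mod 761)
672 * 37 = 24864 ≡ 512 (mod 761)

512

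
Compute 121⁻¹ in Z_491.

491 = 4*121 + 7
121 = 17*7 + 2
7 = 3*2 + 1
2 = 2*1 + 0
gcd(121, 491) = 1, so the inverse exists.
Bézout: 1 = 52*491 − 211*121.
So 121⁻¹ ≡ −211 ≡ 280 (mod 491).

280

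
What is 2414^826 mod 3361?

108

2414^1 ≡ 2414 (mod 3361)
2414^2 ≡ 2414^2 = 5827396 ≡ 2783 (mod 3361)
2414^4 ≡ 2783^2 = 7745089 ≡ 1345 (mod 3361)
2414^8 ≡ 1345^2 = 1809025 ≡ 807 (mod 3361)
2414^16 ≡ 807^2 = 651249 ≡ 2576 (mod 3361)
2414^32 ≡ 2576^2 = 6635776 ≡ 1162 (mod 3361)
2414^64 ≡ 1162^2 = 1350244 ≡ 2483 (mod 3361)
2414^128 ≡ 2483^2 = 6165289 ≡ 1215 (mod 3361)
2414^256 ≡ 1215^2 = 1476225 ≡ 746 (mod 3361)
2414^512 ≡ 746^2 = 556516 ≡ 1951 (mod 3361)
2414^826 = 2414^512 · 2414^256 · 2414^32 · 2414^16 · 2414^8 · 2414^2 ≡ 1951 · 746 · 1162 · 2576 · 807 · 2783 (mod 3361).
Accumulate the product:
1951 · 746 = 1455446 ≡ 133
133 · 1162 = 154546 ≡ 3301
3301 · 2576 = 8503376 ≡ 46
46 · 807 = 37122 ≡ 151
151 · 2783 = 420233 ≡ 108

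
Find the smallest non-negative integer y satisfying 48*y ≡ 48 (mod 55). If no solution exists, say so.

gcd(48, 55) = 1, so a unique solution mod 55 exists.
48⁻¹ ≡ 47 (mod 55).
y ≡ 47*48 ≡ 1 (mod 55).

1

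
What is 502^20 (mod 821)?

649

By square-and-multiply:
20 in binary is 10100, i.e. 20 = 16 + 4.
502^1 ≡ 502 (mod 821)
502^2 ≡ 502^2 = 252004 ≡ 778 (mod 821)
502^4 ≡ 778^2 = 605284 ≡ 207 (mod 821)
502^8 ≡ 207^2 = 42849 ≡ 157 (mod 821)
502^16 ≡ 157^2 = 24649 ≡ 19 (mod 821)
502^20 = 502^16 * 502^4 ≡ 19 * 207 (mod 821).
19 * 207 = 3933 ≡ 649 (mod 821).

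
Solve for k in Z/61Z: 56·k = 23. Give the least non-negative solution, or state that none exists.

gcd(56, 61) = 1, so a unique solution mod 61 exists.
56⁻¹ ≡ 12 (mod 61).
k ≡ 12·23 ≡ 32 (mod 61).

32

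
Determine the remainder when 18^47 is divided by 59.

47 in binary is 101111, i.e. 47 = 32 + 8 + 4 + 2 + 1.
18^1 ≡ 18 (mod 59)
18^2 ≡ 18^2 = 324 ≡ 29 (mod 59)
18^4 ≡ 29^2 = 841 ≡ 15 (mod 59)
18^8 ≡ 15^2 = 225 ≡ 48 (mod 59)
18^16 ≡ 48^2 = 2304 ≡ 3 (mod 59)
18^32 ≡ 3^2 = 9 (mod 59)
18^47 = 18^32 × 18^8 × 18^4 × 18^2 × 18^1 ≡ 9 × 48 × 15 × 29 × 18 (mod 59).
Accumulate the product:
9 × 48 = 432 ≡ 19
19 × 15 = 285 ≡ 49
49 × 29 = 1421 ≡ 5
5 × 18 = 90 ≡ 31

31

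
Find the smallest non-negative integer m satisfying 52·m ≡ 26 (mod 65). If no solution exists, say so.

3

gcd(52, 65) = 13, and 13 | 26, so solutions exist.
Divide through by 13: 4·m ≡ 2 mod 5.
4⁻¹ ≡ 4 (mod 5).
m ≡ 4·2 ≡ 3 (mod 5).
The smallest non-negative solution is m = 3.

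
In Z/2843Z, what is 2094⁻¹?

1598

By the extended Euclidean algorithm:
2843 = 1×2094 + 749
2094 = 2×749 + 596
749 = 1×596 + 153
596 = 3×153 + 137
153 = 1×137 + 16
137 = 8×16 + 9
16 = 1×9 + 7
9 = 1×7 + 2
7 = 3×2 + 1
2 = 2×1 + 0
gcd(2094, 2843) = 1, so the inverse exists.
Bézout: 1 = 917×2843 − 1245×2094.
So 2094⁻¹ ≡ −1245 ≡ 1598 (mod 2843).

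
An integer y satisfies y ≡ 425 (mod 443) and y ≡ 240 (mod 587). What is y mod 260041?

183384

443⁻¹ mod 587: 443×534 ≡ 1 (mod 587), so 443⁻¹ ≡ 534.
y = 425 + 443×((240 − 425)×534 mod 587) = 425 + 443×413 = 183384.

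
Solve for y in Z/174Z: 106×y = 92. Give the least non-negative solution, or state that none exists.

14

gcd(106, 174) = 2, and 2 | 92, so solutions exist.
Divide through by 2: 53×y mod 87 = 46.
53⁻¹ ≡ 23 (mod 87).
y ≡ 23×46 ≡ 14 (mod 87).
The smallest non-negative solution is y = 14.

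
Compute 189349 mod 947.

189349 = 199×947 + 896, so 189349 ≡ 896 (mod 947).

896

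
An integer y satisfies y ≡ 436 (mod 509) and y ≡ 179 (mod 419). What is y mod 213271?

509⁻¹ mod 419: 509·284 ≡ 1 (mod 419), so 509⁻¹ ≡ 284.
y = 436 + 509·((179 − 436)·284 mod 419) = 436 + 509·337 = 171969.

171969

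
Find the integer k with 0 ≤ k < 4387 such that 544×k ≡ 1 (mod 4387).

Run the extended Euclidean algorithm:
4387 = 8×544 + 35
544 = 15×35 + 19
35 = 1×19 + 16
19 = 1×16 + 3
16 = 5×3 + 1
3 = 3×1 + 0
gcd(544, 4387) = 1, so the inverse exists.
Back-substitute for 1:
1 = 1×16 − 5×3
  = −5×19 + 6×16
  = 6×35 − 11×19
  = −11×544 + 171×35
  = 171×4387 − 1379×544
So 544⁻¹ ≡ −1379 ≡ 3008 (mod 4387).

3008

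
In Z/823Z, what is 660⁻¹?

515

Run the extended Euclidean algorithm:
823 = 1×660 + 163
660 = 4×163 + 8
163 = 20×8 + 3
8 = 2×3 + 2
3 = 1×2 + 1
2 = 2×1 + 0
gcd(660, 823) = 1, so the inverse exists.
Back-substitute for 1:
1 = 1×3 − 1×2
  = −1×8 + 3×3
  = 3×163 − 61×8
  = −61×660 + 247×163
  = 247×823 − 308×660
So 660⁻¹ ≡ −308 ≡ 515 (mod 823).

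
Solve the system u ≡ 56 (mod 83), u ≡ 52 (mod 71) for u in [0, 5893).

83⁻¹ mod 71: 83·6 ≡ 1 (mod 71), so 83⁻¹ ≡ 6.
u = 56 + 83·((52 − 56)·6 mod 71) = 56 + 83·47 = 3957.
Check: 3957 mod 83 = 56, 3957 mod 71 = 52. ✓

3957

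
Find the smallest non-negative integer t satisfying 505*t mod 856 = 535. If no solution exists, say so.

535

gcd(505, 856) = 1, so a unique solution mod 856 exists.
505⁻¹ ≡ 617 (mod 856).
t ≡ 617*535 ≡ 535 (mod 856).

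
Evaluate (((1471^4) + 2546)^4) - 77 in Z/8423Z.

1892

(1471)^4 ≡ 7253 (mod 8423)
7253 + 2546 = 9799 ≡ 1376 (mod 8423)
(1376)^4 ≡ 1969 (mod 8423)
1969 - 77 = 1892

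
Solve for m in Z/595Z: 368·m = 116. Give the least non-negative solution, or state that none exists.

gcd(368, 595) = 1, so a unique solution mod 595 exists.
368⁻¹ ≡ 422 (mod 595).
m ≡ 422·116 ≡ 162 (mod 595).

162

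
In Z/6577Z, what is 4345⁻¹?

6577 = 1*4345 + 2232
4345 = 1*2232 + 2113
2232 = 1*2113 + 119
2113 = 17*119 + 90
119 = 1*90 + 29
90 = 3*29 + 3
29 = 9*3 + 2
3 = 1*2 + 1
2 = 2*1 + 0
gcd(4345, 6577) = 1, so the inverse exists.
Back-substitute for 1:
1 = 1*3 − 1*2
  = −1*29 + 10*3
  = 10*90 − 31*29
  = −31*119 + 41*90
  = 41*2113 − 728*119
  = −728*2232 + 769*2113
  = 769*4345 − 1497*2232
  = −1497*6577 + 2266*4345
So 4345⁻¹ ≡ 2266 (mod 6577).

2266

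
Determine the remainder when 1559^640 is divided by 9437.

640 in binary is 1010000000, i.e. 640 = 512 + 128.
1559^1 ≡ 1559 (mod 9437)
1559^2 ≡ 1559^2 = 2430481 ≡ 5172 (mod 9437)
1559^4 ≡ 5172^2 = 26749584 ≡ 5126 (mod 9437)
1559^8 ≡ 5126^2 = 26275876 ≡ 3268 (mod 9437)
1559^16 ≡ 3268^2 = 10679824 ≡ 6577 (mod 9437)
1559^32 ≡ 6577^2 = 43256929 ≡ 7158 (mod 9437)
1559^64 ≡ 7158^2 = 51236964 ≡ 3491 (mod 9437)
1559^128 ≡ 3491^2 = 12187081 ≡ 3914 (mod 9437)
1559^256 ≡ 3914^2 = 15319396 ≡ 3145 (mod 9437)
1559^512 ≡ 3145^2 = 9891025 ≡ 1049 (mod 9437)
1559^640 = 1559^512 · 1559^128 ≡ 1049 · 3914 (mod 9437).
1049 · 3914 = 4105786 ≡ 691 (mod 9437).

691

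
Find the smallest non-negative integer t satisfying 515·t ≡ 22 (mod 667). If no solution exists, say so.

465

gcd(515, 667) = 1, so a unique solution mod 667 exists.
515⁻¹ ≡ 294 (mod 667).
t ≡ 294·22 ≡ 465 (mod 667).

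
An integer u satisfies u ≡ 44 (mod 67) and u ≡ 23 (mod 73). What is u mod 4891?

2724

67⁻¹ mod 73: 67*12 ≡ 1 (mod 73), so 67⁻¹ ≡ 12.
u = 44 + 67*((23 − 44)*12 mod 73) = 44 + 67*40 = 2724.
Check: 2724 mod 67 = 44, 2724 mod 73 = 23. ✓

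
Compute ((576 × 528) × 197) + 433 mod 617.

576 × 528 = 304128 ≡ 564 (mod 617)
564 × 197 = 111108 ≡ 48 (mod 617)
48 + 433 = 481

481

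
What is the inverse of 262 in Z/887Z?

281

887 = 3·262 + 101
262 = 2·101 + 60
101 = 1·60 + 41
60 = 1·41 + 19
41 = 2·19 + 3
19 = 6·3 + 1
3 = 3·1 + 0
gcd(262, 887) = 1, so the inverse exists.
Back-substitute for 1:
1 = 1·19 − 6·3
  = −6·41 + 13·19
  = 13·60 − 19·41
  = −19·101 + 32·60
  = 32·262 − 83·101
  = −83·887 + 281·262
So 262⁻¹ ≡ 281 (mod 887).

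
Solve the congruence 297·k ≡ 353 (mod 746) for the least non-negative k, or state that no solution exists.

707

gcd(297, 746) = 1, so a unique solution mod 746 exists.
297⁻¹ ≡ 319 (mod 746).
k ≡ 319·353 ≡ 707 (mod 746).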